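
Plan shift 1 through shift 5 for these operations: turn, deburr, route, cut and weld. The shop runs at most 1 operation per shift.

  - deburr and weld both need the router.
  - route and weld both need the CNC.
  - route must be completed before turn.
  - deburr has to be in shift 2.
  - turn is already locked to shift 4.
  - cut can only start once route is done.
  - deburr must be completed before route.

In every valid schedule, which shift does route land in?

deburr is fixed at shift 2 and must come before route, so route is at least shift 3.
turn is fixed at shift 4 and must come after route, so route is at most shift 3.
So route must be shift 3.

shift 3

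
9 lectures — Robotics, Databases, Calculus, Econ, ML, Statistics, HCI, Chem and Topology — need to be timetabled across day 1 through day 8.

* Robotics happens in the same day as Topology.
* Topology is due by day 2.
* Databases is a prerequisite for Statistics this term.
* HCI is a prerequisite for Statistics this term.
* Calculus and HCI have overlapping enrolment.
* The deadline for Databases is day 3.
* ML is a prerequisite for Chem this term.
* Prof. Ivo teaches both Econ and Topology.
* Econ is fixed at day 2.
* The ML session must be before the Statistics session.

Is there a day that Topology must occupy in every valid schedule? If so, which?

Topology's window is day 1–day 2.
Econ is fixed at day 2, and Topology can't share a day with Econ.
So Topology must be day 1.

day 1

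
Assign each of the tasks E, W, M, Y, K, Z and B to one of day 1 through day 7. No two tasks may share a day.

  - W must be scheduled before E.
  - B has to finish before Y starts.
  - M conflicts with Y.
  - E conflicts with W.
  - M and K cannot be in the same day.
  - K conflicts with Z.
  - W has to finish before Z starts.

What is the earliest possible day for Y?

day 2

Precedence pushes Y to at least day 2.
Y at day 2 is achievable: Z -> day 5; K -> day 7; W -> day 3; M -> day 6; B -> day 1; Y -> day 2; E -> day 4.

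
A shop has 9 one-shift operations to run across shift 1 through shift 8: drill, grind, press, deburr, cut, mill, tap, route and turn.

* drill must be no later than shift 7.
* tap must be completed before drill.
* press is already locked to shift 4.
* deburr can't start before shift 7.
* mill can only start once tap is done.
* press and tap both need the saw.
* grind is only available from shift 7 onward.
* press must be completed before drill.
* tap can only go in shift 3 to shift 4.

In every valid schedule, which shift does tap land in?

tap's window is shift 3–shift 4.
press is fixed at shift 4, and tap can't share a shift with press.
So tap must be shift 3.

shift 3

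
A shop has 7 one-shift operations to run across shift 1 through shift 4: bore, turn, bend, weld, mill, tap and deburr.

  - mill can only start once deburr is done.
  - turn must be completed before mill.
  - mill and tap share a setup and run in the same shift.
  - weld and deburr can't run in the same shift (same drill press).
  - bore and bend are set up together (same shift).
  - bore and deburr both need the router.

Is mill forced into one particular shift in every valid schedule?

mill can be shift 2 (e.g. deburr -> shift 1, turn -> shift 1, bore -> shift 2, mill -> shift 2, weld -> shift 2, tap -> shift 2, bend -> shift 2) or shift 3 (e.g. weld in shift 2; turn in shift 1; deburr in shift 1; bore in shift 2; tap in shift 3; mill in shift 3; bend in shift 2).

No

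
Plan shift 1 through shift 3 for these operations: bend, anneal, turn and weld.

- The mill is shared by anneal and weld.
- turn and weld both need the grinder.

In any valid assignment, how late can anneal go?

anneal at shift 3 is achievable: turn=shift 1; anneal=shift 3; bend=shift 1; weld=shift 2.

shift 3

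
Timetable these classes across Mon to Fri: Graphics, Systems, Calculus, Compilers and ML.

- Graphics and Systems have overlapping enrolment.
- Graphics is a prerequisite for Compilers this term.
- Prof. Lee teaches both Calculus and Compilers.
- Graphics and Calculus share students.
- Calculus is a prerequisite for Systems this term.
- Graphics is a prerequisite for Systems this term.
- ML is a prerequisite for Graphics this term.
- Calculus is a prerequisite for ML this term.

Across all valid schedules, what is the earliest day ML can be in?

Tue

Precedence pushes ML to at least Tue; downstream work caps ML at Wed.
ML at Tue is achievable: Systems in Thu; ML in Tue; Calculus in Mon; Compilers in Thu; Graphics in Wed.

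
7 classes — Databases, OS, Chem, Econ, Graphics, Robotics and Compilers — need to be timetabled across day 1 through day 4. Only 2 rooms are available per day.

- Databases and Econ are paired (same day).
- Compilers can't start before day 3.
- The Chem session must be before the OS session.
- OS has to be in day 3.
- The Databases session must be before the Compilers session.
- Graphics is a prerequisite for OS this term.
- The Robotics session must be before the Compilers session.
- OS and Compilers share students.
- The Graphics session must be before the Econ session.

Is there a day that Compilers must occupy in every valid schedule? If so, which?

Compilers's window is day 3–day 4.
OS is fixed at day 3, and Compilers can't share a day with OS.
So Compilers must be day 4.

day 4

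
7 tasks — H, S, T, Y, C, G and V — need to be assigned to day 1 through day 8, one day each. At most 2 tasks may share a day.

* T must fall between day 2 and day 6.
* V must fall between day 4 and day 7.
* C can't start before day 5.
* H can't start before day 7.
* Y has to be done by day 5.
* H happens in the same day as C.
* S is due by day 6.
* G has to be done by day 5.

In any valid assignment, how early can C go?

day 7

C is available from day 5; C must be in the same day as H, which can't be before day 7, so C is at least day 7.
C at day 7 is achievable: S=day 2, T=day 2, C=day 7, G=day 1, H=day 7, Y=day 1, V=day 4.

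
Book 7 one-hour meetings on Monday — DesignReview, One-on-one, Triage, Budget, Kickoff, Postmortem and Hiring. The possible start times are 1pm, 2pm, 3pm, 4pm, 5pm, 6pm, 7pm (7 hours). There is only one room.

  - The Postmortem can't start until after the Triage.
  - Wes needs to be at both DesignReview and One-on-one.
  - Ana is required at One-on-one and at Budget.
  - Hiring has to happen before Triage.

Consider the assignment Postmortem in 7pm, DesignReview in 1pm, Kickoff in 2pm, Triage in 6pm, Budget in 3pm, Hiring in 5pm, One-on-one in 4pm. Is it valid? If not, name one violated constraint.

Valid

Hiring has to happen before Triage — holds.
There is only one room — holds.
Wes needs to be at both DesignReview and One-on-one — holds.
Ana is required at One-on-one and at Budget — holds.
The Postmortem can't start until after the Triage — holds.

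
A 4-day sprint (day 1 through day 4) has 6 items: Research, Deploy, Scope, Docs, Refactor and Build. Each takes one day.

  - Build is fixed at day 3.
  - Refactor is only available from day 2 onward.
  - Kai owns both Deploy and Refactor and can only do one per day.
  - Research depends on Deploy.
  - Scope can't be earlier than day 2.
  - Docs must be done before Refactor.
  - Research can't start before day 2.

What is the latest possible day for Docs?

Downstream work caps Docs at day 3.
Docs at day 3 is achievable: Docs -> day 3; Deploy -> day 1; Research -> day 2; Scope -> day 2; Build -> day 3; Refactor -> day 4.

day 3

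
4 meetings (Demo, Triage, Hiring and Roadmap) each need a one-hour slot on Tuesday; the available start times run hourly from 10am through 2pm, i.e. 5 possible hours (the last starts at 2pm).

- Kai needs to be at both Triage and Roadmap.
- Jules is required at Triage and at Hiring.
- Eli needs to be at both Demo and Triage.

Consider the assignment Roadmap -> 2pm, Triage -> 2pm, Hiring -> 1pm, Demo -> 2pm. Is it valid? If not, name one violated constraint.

Jules is required at Triage and at Hiring — holds.
Kai needs to be at both Triage and Roadmap — violated.
Eli needs to be at both Demo and Triage — violated.

No — it violates: Eli needs to be at both Demo and Triage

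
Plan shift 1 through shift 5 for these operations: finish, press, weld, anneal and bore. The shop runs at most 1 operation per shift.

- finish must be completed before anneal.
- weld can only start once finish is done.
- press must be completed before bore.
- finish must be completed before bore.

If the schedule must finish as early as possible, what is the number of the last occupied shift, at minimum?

The precedence chain requires at least 2 distinct shifts.
With at most 1 per shift and 5 operations, at least 5 shifts are needed.
5 works (last occupied shift: shift 5): for example bore=shift 3, finish=shift 1, weld=shift 4, press=shift 2, anneal=shift 5.

5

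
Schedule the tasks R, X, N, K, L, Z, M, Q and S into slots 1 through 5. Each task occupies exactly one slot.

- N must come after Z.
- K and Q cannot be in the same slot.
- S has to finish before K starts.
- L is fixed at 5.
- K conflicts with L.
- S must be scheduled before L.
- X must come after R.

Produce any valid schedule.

M in 1; R in 1; S in 1; Z in 1; N in 2; K in 2; Q in 1; L in 5; X in 2

Checking: S(1) before L(5); Z(1) before N(2); R(1) before X(2); S(1) before K(2); K(2) != Q(1); K(2) != L(5); L=5 in [5,5].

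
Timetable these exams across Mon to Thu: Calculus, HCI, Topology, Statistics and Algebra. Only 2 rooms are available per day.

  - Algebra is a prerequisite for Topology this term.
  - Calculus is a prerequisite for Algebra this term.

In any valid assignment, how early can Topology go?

Precedence pushes Topology to at least Wed.
Topology at Wed is achievable: Statistics in Tue, HCI in Mon, Algebra in Tue, Topology in Wed, Calculus in Mon.

Wed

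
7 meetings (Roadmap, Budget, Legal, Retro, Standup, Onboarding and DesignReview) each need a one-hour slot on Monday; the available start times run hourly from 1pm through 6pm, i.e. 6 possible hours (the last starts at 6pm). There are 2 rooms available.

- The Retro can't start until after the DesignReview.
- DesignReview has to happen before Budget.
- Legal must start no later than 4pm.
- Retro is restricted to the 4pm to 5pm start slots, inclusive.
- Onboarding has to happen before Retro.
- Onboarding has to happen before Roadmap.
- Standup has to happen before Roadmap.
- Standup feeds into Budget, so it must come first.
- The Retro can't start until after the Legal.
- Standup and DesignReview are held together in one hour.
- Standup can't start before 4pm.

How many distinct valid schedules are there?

27

Splitting on Roadmap: it can be 5pm (9), 6pm (18). Listing each branch's schedules as (Budget, Legal, Retro, Standup, Onboarding, DesignReview):
Roadmap=5pm: (6pm,1pm,5pm,4pm,1pm,4pm) (6pm,1pm,5pm,4pm,2pm,4pm) (6pm,1pm,5pm,4pm,3pm,4pm) (6pm,2pm,5pm,4pm,1pm,4pm) (6pm,2pm,5pm,4pm,2pm,4pm) (6pm,2pm,5pm,4pm,3pm,4pm) (6pm,3pm,5pm,4pm,1pm,4pm) (6pm,3pm,5pm,4pm,2pm,4pm) (6pm,3pm,5pm,4pm,3pm,4pm) — 9.
Roadmap=6pm: (5pm,1pm,5pm,4pm,1pm,4pm) (5pm,1pm,5pm,4pm,2pm,4pm) (5pm,1pm,5pm,4pm,3pm,4pm) (5pm,2pm,5pm,4pm,1pm,4pm) (5pm,2pm,5pm,4pm,2pm,4pm) (5pm,2pm,5pm,4pm,3pm,4pm) (5pm,3pm,5pm,4pm,1pm,4pm) (5pm,3pm,5pm,4pm,2pm,4pm) (5pm,3pm,5pm,4pm,3pm,4pm) (6pm,1pm,5pm,4pm,1pm,4pm) (6pm,1pm,5pm,4pm,2pm,4pm) (6pm,1pm,5pm,4pm,3pm,4pm) (6pm,2pm,5pm,4pm,1pm,4pm) (6pm,2pm,5pm,4pm,2pm,4pm) (6pm,2pm,5pm,4pm,3pm,4pm) (6pm,3pm,5pm,4pm,1pm,4pm) (6pm,3pm,5pm,4pm,2pm,4pm) (6pm,3pm,5pm,4pm,3pm,4pm) — 18.
Summing: 9 + 18 = 27.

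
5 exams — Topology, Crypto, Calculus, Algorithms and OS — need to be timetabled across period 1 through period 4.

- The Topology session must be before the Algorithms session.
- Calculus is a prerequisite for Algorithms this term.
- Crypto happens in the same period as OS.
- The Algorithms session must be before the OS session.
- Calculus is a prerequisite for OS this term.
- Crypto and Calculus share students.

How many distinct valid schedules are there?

6

Splitting on Topology: it can be period 1 (4), period 2 (2). Listing each branch's schedules as (Crypto, Calculus, Algorithms, OS) by period number:
Topology=period 1: (3,1,2,3) (4,1,2,4) (4,1,3,4) (4,2,3,4) — 4.
Topology=period 2: (4,1,3,4) (4,2,3,4) — 2.
Summing: 4 + 2 = 6.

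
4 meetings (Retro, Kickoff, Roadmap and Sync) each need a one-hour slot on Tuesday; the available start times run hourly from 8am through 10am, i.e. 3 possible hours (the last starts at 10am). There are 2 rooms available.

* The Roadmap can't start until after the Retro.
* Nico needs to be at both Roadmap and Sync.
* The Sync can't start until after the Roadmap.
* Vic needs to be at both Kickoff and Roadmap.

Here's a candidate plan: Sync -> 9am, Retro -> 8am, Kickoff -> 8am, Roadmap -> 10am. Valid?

No — it violates: The Sync can't start until after the Roadmap

The Roadmap can't start until after the Retro — holds.
The Sync can't start until after the Roadmap — violated.
There are 2 rooms available — holds.
Nico needs to be at both Roadmap and Sync — holds.
Vic needs to be at both Kickoff and Roadmap — holds.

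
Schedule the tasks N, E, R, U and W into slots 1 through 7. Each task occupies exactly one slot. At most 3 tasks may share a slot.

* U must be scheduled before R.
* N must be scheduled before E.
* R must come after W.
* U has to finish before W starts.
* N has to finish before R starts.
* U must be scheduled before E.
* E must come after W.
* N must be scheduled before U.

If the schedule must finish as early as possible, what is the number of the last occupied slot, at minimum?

4

The precedence chain requires at least 4 distinct slots.
With at most 3 per slot and 5 tasks, at least 2 slots are needed.
4 works (last occupied slot: 4): for example R in 4; U in 2; N in 1; E in 4; W in 3.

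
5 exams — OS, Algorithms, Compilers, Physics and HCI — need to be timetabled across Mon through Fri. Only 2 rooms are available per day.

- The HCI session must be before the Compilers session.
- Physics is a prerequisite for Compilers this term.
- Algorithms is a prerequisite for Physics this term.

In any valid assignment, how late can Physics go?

Thu

Precedence pushes Physics to at least Tue; downstream work caps Physics at Thu.
Physics at Thu is achievable: Compilers in Fri, Algorithms in Mon, Physics in Thu, OS in Tue, HCI in Mon.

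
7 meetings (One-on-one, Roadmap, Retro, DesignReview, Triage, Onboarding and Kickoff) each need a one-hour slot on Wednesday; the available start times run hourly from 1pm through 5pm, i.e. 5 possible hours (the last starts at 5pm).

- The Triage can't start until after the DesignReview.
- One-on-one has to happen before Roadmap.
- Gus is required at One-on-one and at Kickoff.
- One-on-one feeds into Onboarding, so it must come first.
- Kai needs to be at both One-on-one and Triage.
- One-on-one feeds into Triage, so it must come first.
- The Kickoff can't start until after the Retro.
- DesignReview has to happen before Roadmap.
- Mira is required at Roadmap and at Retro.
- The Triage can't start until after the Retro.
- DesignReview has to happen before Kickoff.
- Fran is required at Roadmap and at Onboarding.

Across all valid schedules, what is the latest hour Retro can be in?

Downstream work caps Retro at 4pm.
Retro at 4pm is achievable: Roadmap in 2pm, Onboarding in 3pm, One-on-one in 1pm, DesignReview in 1pm, Retro in 4pm, Kickoff in 5pm, Triage in 5pm.

4pm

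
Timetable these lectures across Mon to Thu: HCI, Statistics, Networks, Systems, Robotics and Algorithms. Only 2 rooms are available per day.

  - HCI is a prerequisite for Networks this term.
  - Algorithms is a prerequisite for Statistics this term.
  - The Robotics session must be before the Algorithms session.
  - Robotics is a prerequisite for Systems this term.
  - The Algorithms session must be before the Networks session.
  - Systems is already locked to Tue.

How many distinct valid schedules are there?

Splitting on HCI: it can be Mon (5), Tue (1), Wed (3). Listing each branch's schedules as (Statistics, Networks, Systems, Robotics, Algorithms):
HCI=Mon: (Wed,Wed,Tue,Mon,Tue) (Wed,Thu,Tue,Mon,Tue) (Thu,Wed,Tue,Mon,Tue) (Thu,Thu,Tue,Mon,Tue) (Thu,Thu,Tue,Mon,Wed) — 5.
HCI=Tue: (Thu,Thu,Tue,Mon,Wed) — 1.
HCI=Wed: (Wed,Thu,Tue,Mon,Tue) (Thu,Thu,Tue,Mon,Tue) (Thu,Thu,Tue,Mon,Wed) — 3.
Summing: 5 + 1 + 3 = 9.

9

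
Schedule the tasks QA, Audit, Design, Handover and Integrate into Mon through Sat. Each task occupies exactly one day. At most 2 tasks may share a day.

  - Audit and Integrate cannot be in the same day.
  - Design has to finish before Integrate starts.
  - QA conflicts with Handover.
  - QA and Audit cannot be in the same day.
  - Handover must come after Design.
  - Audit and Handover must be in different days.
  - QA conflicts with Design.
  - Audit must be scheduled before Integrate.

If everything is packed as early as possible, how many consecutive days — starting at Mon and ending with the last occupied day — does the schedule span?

The precedence chain requires at least 2 distinct days.
With at most 2 per day and 5 tasks, at least 3 days are needed.
3 works (last occupied day: Wed): for example Design in Mon, Handover in Tue, QA in Wed, Integrate in Tue, Audit in Mon.

3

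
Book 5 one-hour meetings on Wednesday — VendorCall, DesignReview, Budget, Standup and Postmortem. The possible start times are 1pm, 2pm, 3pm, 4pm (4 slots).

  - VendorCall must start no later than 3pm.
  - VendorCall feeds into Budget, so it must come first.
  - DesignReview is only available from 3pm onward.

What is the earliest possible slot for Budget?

Precedence pushes Budget to at least 2pm.
Budget at 2pm is achievable: VendorCall=1pm, Standup=1pm, Budget=2pm, Postmortem=1pm, DesignReview=3pm.

2pm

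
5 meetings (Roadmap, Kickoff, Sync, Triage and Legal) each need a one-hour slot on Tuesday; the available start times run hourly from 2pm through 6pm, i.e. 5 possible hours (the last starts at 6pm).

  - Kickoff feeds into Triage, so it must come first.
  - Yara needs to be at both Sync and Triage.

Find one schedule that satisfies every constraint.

Kickoff in 2pm; Triage in 3pm; Sync in 2pm; Legal in 2pm; Roadmap in 2pm

Checking: Kickoff(2pm) before Triage(3pm); Sync(2pm) != Triage(3pm).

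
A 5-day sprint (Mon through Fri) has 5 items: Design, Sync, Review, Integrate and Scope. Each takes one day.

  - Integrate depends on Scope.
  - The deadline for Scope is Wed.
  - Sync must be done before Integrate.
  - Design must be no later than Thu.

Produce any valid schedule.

Sync -> Mon; Design -> Mon; Integrate -> Tue; Review -> Mon; Scope -> Mon

Checking: Scope(Mon) before Integrate(Tue); Sync(Mon) before Integrate(Tue); Design=Mon in [Mon,Thu]; Scope=Mon in [Mon,Wed].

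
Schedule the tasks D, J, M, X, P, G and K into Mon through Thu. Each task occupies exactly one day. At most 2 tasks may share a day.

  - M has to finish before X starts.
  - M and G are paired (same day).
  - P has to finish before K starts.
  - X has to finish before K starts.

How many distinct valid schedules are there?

Splitting on D: it can be Mon (4), Tue (6), Wed (9), Thu (11). Listing each branch's schedules as (J, M, X, P, G, K):
D=Mon: (Mon,Tue,Wed,Wed,Tue,Thu) (Wed,Tue,Wed,Mon,Tue,Thu) (Thu,Tue,Wed,Mon,Tue,Thu) (Thu,Tue,Wed,Wed,Tue,Thu) — 4.
D=Tue: (Tue,Mon,Wed,Wed,Mon,Thu) (Wed,Mon,Tue,Wed,Mon,Thu) (Wed,Mon,Wed,Tue,Mon,Thu) (Thu,Mon,Tue,Wed,Mon,Thu) (Thu,Mon,Wed,Tue,Mon,Thu) (Thu,Mon,Wed,Wed,Mon,Thu) — 6.
D=Wed: (Mon,Tue,Wed,Mon,Tue,Thu) (Tue,Mon,Tue,Wed,Mon,Thu) (Tue,Mon,Wed,Tue,Mon,Thu) (Wed,Mon,Tue,Tue,Mon,Thu) (Thu,Mon,Tue,Tue,Mon,Wed) (Thu,Mon,Tue,Tue,Mon,Thu) (Thu,Mon,Tue,Wed,Mon,Thu) (Thu,Mon,Wed,Tue,Mon,Thu) (Thu,Tue,Wed,Mon,Tue,Thu) — 9.
D=Thu: (Mon,Tue,Wed,Mon,Tue,Thu) (Mon,Tue,Wed,Wed,Tue,Thu) (Tue,Mon,Tue,Wed,Mon,Thu) (Tue,Mon,Wed,Tue,Mon,Thu) (Tue,Mon,Wed,Wed,Mon,Thu) (Wed,Mon,Tue,Tue,Mon,Wed) (Wed,Mon,Tue,Tue,Mon,Thu) (Wed,Mon,Tue,Wed,Mon,Thu) (Wed,Mon,Wed,Tue,Mon,Thu) (Wed,Tue,Wed,Mon,Tue,Thu) (Thu,Mon,Tue,Tue,Mon,Wed) — 11.
Summing: 4 + 6 + 9 + 11 = 30.

30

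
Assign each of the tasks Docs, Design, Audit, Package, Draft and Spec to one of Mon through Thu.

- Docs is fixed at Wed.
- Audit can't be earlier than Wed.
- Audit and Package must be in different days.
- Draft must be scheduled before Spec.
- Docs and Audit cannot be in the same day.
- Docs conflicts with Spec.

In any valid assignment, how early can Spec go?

Precedence pushes Spec to at least Tue.
Spec at Tue is achievable: Design=Mon; Draft=Mon; Spec=Tue; Audit=Thu; Docs=Wed; Package=Mon.

Tue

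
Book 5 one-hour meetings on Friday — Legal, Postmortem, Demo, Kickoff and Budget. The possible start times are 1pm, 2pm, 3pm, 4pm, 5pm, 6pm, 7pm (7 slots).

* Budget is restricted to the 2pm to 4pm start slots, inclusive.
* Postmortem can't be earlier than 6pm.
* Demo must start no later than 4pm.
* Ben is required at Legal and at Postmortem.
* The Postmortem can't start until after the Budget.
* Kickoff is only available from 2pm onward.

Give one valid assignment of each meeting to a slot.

Demo in 1pm; Legal in 1pm; Postmortem in 6pm; Kickoff in 2pm; Budget in 2pm

Checking: Budget(2pm) before Postmortem(6pm); Legal(1pm) != Postmortem(6pm); Kickoff=2pm in [2pm,7pm]; Budget=2pm in [2pm,4pm]; Postmortem=6pm in [6pm,7pm]; Demo=1pm in [1pm,4pm].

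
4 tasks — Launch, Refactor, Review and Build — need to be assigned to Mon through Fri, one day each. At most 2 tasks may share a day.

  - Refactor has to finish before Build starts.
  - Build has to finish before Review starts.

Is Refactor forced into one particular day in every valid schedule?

No

Refactor can be Mon (e.g. Launch=Mon; Build=Tue; Refactor=Mon; Review=Wed) or Tue (e.g. Build=Wed, Refactor=Tue, Review=Thu, Launch=Mon).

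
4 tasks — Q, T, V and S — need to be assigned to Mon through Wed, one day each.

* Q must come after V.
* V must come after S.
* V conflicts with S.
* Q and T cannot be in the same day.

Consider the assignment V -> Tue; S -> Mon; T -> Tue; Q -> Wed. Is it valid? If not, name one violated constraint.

Valid

Q and T cannot be in the same day — holds.
Q must come after V — holds.
V conflicts with S — holds.
V must come after S — holds.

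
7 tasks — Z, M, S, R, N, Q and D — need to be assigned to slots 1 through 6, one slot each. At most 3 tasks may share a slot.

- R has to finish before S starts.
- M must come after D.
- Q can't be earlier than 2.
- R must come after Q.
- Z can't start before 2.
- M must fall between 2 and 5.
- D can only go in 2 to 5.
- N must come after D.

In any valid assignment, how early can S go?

Precedence pushes S to at least 4.
S at 4 is achievable: S in 4; D in 2; R in 3; M in 3; Z in 2; N in 3; Q in 2.

4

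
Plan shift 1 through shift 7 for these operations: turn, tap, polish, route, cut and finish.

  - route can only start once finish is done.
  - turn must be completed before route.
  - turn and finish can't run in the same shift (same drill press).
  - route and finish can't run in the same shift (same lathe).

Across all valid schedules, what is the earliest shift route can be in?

Precedence pushes route to at least shift 2.
route at shift 3 is achievable: cut -> shift 1; tap -> shift 1; route -> shift 3; polish -> shift 1; finish -> shift 2; turn -> shift 1.
Nothing earlier works — the conflict constraints rule out every shift before shift 3.

shift 3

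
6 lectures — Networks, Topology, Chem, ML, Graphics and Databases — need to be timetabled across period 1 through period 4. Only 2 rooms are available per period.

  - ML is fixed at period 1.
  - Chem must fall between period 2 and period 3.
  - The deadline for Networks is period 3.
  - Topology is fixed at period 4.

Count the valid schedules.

Splitting on Networks: it can be period 1 (14), period 2 (19), period 3 (19). Listing each branch's schedules as (Topology, Chem, ML, Graphics, Databases) by period number:
Networks=period 1: (4,2,1,2,3) (4,2,1,2,4) (4,2,1,3,2) (4,2,1,3,3) (4,2,1,3,4) (4,2,1,4,2) (4,2,1,4,3) (4,3,1,2,2) (4,3,1,2,3) (4,3,1,2,4) (4,3,1,3,2) (4,3,1,3,4) (4,3,1,4,2) (4,3,1,4,3) — 14.
Networks=period 2: (4,2,1,1,3) (4,2,1,1,4) (4,2,1,3,1) (4,2,1,3,3) (4,2,1,3,4) (4,2,1,4,1) (4,2,1,4,3) (4,3,1,1,2) (4,3,1,1,3) (4,3,1,1,4) (4,3,1,2,1) (4,3,1,2,3) (4,3,1,2,4) (4,3,1,3,1) (4,3,1,3,2) (4,3,1,3,4) (4,3,1,4,1) (4,3,1,4,2) (4,3,1,4,3) — 19.
Networks=period 3: (4,2,1,1,2) (4,2,1,1,3) (4,2,1,1,4) (4,2,1,2,1) (4,2,1,2,3) (4,2,1,2,4) (4,2,1,3,1) (4,2,1,3,2) (4,2,1,3,4) (4,2,1,4,1) (4,2,1,4,2) (4,2,1,4,3) (4,3,1,1,2) (4,3,1,1,4) (4,3,1,2,1) (4,3,1,2,2) (4,3,1,2,4) (4,3,1,4,1) (4,3,1,4,2) — 19.
Summing: 14 + 19 + 19 = 52.

52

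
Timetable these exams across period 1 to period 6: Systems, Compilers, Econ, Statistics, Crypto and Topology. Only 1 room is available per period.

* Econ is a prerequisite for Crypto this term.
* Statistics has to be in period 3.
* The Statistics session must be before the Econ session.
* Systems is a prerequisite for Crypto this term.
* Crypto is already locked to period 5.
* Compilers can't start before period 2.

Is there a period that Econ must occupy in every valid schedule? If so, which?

period 4

Statistics is fixed at period 3 and must come before Econ, so Econ is at least period 4.
Crypto is fixed at period 5 and must come after Econ, so Econ is at most period 4.
So Econ must be period 4.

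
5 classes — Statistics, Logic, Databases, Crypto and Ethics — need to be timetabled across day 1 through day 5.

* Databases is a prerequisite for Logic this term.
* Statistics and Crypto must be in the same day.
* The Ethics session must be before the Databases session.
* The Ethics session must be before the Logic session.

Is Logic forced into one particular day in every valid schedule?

Logic can be day 3 (e.g. Databases -> day 2, Logic -> day 3, Crypto -> day 1, Ethics -> day 1, Statistics -> day 1) or day 4 (e.g. Statistics -> day 1, Crypto -> day 1, Ethics -> day 1, Logic -> day 4, Databases -> day 2).

No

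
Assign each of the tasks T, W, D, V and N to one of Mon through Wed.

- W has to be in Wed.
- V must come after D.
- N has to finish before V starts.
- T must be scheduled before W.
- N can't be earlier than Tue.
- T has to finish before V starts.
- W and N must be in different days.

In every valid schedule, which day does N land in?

Tue

N's window is Tue–Wed.
W is fixed at Wed, and N can't share a day with W.
So N must be Tue.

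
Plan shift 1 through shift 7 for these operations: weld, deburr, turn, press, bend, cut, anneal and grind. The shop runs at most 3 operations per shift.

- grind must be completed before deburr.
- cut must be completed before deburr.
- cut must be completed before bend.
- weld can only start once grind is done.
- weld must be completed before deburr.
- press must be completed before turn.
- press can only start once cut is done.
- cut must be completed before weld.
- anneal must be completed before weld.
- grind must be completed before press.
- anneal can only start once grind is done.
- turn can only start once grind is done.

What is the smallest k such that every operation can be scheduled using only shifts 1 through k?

The precedence chain requires at least 4 distinct shifts.
With at most 3 per shift and 8 operations, at least 3 shifts are needed.
4 works (last occupied shift: shift 4): for example grind in shift 1, bend in shift 2, turn in shift 3, weld in shift 3, press in shift 2, cut in shift 1, anneal in shift 2, deburr in shift 4.

4 shifts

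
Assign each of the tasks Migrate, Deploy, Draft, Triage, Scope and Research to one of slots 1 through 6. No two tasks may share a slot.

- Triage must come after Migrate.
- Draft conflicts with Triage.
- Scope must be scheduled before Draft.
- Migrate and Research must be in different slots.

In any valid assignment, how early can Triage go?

Precedence pushes Triage to at least 2.
Triage at 2 is achievable: Draft=4, Scope=3, Triage=2, Deploy=5, Research=6, Migrate=1.

2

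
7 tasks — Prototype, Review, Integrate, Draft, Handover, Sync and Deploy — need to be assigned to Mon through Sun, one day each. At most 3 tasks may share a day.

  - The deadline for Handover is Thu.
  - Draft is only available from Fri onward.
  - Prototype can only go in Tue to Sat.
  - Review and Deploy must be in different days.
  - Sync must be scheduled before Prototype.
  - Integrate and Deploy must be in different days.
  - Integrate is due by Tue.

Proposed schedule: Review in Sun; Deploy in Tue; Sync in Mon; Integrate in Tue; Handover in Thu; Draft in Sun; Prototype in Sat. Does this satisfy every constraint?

Review and Deploy must be in different days — holds.
The deadline for Handover is Thu — holds.
Sync must be scheduled before Prototype — holds.
At most 3 tasks may share a day — holds.
Integrate is due by Tue — holds.
Integrate and Deploy must be in different days — violated.
Prototype can only go in Tue to Sat — holds.
Draft is only available from Fri onward — holds.

No. Integrate and Deploy must be in different days is not satisfied.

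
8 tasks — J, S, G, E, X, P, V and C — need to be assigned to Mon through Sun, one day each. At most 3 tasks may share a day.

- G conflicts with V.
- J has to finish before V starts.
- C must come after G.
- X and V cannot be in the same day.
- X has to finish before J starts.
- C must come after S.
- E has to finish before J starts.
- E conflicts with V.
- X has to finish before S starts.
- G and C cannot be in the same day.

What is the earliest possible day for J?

Tue

Precedence pushes J to at least Tue; downstream work caps J at Sat.
J at Tue is achievable: J in Tue, E in Mon, V in Wed, X in Mon, C in Wed, S in Tue, P in Tue, G in Mon.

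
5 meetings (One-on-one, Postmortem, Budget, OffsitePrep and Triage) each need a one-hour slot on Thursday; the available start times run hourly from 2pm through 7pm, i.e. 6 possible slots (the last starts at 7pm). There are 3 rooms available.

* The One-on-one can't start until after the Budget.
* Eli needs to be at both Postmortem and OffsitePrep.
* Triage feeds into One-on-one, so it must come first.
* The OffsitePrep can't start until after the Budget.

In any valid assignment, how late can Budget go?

6pm

Downstream work caps Budget at 6pm.
Budget at 6pm is achievable: Budget in 6pm; Triage in 2pm; OffsitePrep in 7pm; One-on-one in 7pm; Postmortem in 2pm.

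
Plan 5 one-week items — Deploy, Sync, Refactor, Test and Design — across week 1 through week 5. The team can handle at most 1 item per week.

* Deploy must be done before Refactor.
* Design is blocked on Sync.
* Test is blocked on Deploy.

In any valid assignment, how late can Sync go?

Downstream work caps Sync at week 4.
Sync at week 4 is achievable: Refactor=week 2; Design=week 5; Sync=week 4; Test=week 3; Deploy=week 1.

week 4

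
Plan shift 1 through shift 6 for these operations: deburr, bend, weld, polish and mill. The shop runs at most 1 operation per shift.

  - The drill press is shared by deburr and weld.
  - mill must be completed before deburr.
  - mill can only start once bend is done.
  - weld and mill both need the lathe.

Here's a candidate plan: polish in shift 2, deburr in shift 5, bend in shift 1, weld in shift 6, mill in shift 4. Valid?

Valid

The shop runs at most 1 operation per shift — holds.
mill can only start once bend is done — holds.
mill must be completed before deburr — holds.
weld and mill both need the lathe — holds.
The drill press is shared by deburr and weld — holds.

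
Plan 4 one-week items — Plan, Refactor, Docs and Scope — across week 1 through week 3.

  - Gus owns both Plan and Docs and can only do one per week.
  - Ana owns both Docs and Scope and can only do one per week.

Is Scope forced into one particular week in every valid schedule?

Scope can be week 1 (e.g. Docs -> week 2, Scope -> week 1, Refactor -> week 1, Plan -> week 1) or week 2 (e.g. Refactor=week 1; Docs=week 3; Scope=week 2; Plan=week 1).

No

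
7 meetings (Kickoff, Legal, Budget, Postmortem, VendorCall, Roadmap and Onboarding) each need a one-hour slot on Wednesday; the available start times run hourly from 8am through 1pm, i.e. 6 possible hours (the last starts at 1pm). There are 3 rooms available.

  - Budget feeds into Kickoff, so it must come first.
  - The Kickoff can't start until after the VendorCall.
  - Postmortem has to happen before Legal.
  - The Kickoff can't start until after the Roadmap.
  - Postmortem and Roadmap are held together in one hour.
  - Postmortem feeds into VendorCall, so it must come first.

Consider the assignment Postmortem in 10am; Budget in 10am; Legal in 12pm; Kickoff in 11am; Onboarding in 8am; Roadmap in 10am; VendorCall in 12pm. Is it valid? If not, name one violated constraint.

The Kickoff can't start until after the VendorCall — violated.
Postmortem and Roadmap are held together in one hour — holds.
The Kickoff can't start until after the Roadmap — holds.
Postmortem feeds into VendorCall, so it must come first — holds.
Budget feeds into Kickoff, so it must come first — holds.
Postmortem has to happen before Legal — holds.
There are 3 rooms available — holds.

No. The Kickoff can't start until after the VendorCall is not satisfied.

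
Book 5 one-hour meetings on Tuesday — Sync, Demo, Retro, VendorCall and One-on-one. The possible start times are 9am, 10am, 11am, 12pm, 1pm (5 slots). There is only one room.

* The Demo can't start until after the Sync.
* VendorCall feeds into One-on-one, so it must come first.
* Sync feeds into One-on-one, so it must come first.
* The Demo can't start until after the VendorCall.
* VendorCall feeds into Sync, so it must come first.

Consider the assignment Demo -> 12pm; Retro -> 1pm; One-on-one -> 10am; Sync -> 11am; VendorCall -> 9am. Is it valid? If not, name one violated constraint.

There is only one room — holds.
VendorCall feeds into Sync, so it must come first — holds.
VendorCall feeds into One-on-one, so it must come first — holds.
The Demo can't start until after the VendorCall — holds.
The Demo can't start until after the Sync — holds.
Sync feeds into One-on-one, so it must come first — violated.

Invalid. Sync feeds into One-on-one, so it must come first.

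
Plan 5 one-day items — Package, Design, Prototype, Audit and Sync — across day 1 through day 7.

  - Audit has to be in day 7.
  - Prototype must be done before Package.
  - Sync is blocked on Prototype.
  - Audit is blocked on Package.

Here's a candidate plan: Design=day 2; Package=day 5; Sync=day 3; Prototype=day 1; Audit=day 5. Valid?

Invalid. Audit has to be in day 7.

Prototype must be done before Package — holds.
Audit has to be in day 7 — violated.
Sync is blocked on Prototype — holds.
Audit is blocked on Package — violated.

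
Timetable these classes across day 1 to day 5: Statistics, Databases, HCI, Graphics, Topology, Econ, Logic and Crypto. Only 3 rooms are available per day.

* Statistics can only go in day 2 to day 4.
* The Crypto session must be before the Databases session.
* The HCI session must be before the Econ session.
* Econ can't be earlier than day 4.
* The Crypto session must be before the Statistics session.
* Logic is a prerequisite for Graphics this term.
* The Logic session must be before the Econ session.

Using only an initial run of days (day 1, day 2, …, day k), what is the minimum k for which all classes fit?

The precedence chain requires at least 2 distinct days.
With at most 3 per day and 8 classes, at least 3 days are needed.
Econ can't be placed before day 4, so the schedule must run through at least day 4.
4 works (last occupied day: day 4): for example Databases -> day 2; Econ -> day 4; Topology -> day 3; HCI -> day 1; Logic -> day 1; Graphics -> day 2; Statistics -> day 2; Crypto -> day 1.

4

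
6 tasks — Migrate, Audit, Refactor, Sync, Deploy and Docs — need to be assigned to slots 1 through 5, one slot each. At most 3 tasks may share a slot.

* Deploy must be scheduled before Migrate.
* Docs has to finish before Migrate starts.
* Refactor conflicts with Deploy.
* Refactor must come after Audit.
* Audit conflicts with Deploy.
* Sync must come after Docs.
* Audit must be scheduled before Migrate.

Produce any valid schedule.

Sync -> 2; Migrate -> 3; Refactor -> 3; Audit -> 1; Docs -> 1; Deploy -> 2

Checking: Deploy(2) before Migrate(3); Docs(1) before Migrate(3); Audit(1) before Refactor(3); Audit(1) before Migrate(3); Docs(1) before Sync(2); Refactor(3) != Deploy(2); Audit(1) != Deploy(2); max 2 per slot (cap 3).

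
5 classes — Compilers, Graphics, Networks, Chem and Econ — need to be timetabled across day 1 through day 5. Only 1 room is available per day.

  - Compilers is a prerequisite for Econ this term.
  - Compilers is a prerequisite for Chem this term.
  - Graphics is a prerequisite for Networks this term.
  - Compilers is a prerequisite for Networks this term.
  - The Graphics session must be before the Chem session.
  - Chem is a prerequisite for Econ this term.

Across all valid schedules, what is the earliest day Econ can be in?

Precedence pushes Econ to at least day 3.
Econ at day 4 is achievable: Econ in day 4, Chem in day 3, Networks in day 5, Graphics in day 2, Compilers in day 1.
Nothing earlier works — the capacity limit rule out every day before day 4.

day 4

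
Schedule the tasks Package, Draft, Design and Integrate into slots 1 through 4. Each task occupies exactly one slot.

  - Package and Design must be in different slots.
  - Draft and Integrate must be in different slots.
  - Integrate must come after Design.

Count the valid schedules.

Splitting on Package: it can be 1 (9), 2 (12), 3 (15), 4 (18). Listing each branch's schedules as (Draft, Design, Integrate):
Package=1: (1,2,3) (1,2,4) (1,3,4) (2,2,3) (2,2,4) (2,3,4) (3,2,4) (3,3,4) (4,2,3) — 9.
Package=2: (1,1,2) (1,1,3) (1,1,4) (1,3,4) (2,1,3) (2,1,4) (2,3,4) (3,1,2) (3,1,4) (3,3,4) (4,1,2) (4,1,3) — 12.
Package=3: (1,1,2) (1,1,3) (1,1,4) (1,2,3) (1,2,4) (2,1,3) (2,1,4) (2,2,3) (2,2,4) (3,1,2) (3,1,4) (3,2,4) (4,1,2) (4,1,3) (4,2,3) — 15.
Package=4: (1,1,2) (1,1,3) (1,1,4) (1,2,3) (1,2,4) (1,3,4) (2,1,3) (2,1,4) (2,2,3) (2,2,4) (2,3,4) (3,1,2) (3,1,4) (3,2,4) (3,3,4) (4,1,2) (4,1,3) (4,2,3) — 18.
Summing: 9 + 12 + 15 + 18 = 54.

54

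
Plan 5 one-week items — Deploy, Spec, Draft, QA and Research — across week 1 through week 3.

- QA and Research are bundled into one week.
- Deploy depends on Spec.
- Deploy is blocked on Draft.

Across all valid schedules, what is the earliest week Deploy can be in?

Precedence pushes Deploy to at least week 2.
Deploy at week 2 is achievable: Research in week 1, QA in week 1, Draft in week 1, Deploy in week 2, Spec in week 1.

week 2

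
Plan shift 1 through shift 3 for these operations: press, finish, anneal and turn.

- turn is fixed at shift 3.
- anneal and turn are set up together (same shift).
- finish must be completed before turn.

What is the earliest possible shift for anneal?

Anneal must be in the same shift as turn, which can't be before shift 3, so anneal is at least shift 3.
anneal at shift 3 is achievable: finish=shift 1; turn=shift 3; press=shift 1; anneal=shift 3.

shift 3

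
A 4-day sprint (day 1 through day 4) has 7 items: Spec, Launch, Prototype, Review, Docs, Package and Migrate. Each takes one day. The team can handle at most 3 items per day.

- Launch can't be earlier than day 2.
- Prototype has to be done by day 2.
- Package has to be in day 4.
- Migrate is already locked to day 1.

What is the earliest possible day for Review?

Review at day 1 is achievable: Migrate -> day 1; Review -> day 1; Spec -> day 2; Package -> day 4; Prototype -> day 1; Launch -> day 2; Docs -> day 2.

day 1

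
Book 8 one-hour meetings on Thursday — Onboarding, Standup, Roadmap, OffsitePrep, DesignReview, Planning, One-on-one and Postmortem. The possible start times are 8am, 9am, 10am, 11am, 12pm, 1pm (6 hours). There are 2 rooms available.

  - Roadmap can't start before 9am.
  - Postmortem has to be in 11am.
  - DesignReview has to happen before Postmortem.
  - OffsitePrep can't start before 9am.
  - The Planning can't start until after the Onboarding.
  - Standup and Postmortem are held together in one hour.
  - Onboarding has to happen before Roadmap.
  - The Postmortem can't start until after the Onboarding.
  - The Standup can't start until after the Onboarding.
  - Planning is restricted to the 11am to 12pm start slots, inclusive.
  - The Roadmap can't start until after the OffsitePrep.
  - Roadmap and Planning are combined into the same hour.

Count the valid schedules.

Splitting on Onboarding: it can be 8am (20), 9am (16), 10am (16). Listing each branch's schedules as (Standup, Roadmap, OffsitePrep, DesignReview, Planning, One-on-one, Postmortem):
Onboarding=8am: (11am,12pm,9am,8am,12pm,9am,11am) (11am,12pm,9am,8am,12pm,10am,11am) (11am,12pm,9am,8am,12pm,1pm,11am) (11am,12pm,9am,9am,12pm,8am,11am) (11am,12pm,9am,9am,12pm,10am,11am) (11am,12pm,9am,9am,12pm,1pm,11am) (11am,12pm,9am,10am,12pm,8am,11am) (11am,12pm,9am,10am,12pm,9am,11am) (11am,12pm,9am,10am,12pm,10am,11am) (11am,12pm,9am,10am,12pm,1pm,11am) (11am,12pm,10am,8am,12pm,9am,11am) (11am,12pm,10am,8am,12pm,10am,11am) (11am,12pm,10am,8am,12pm,1pm,11am) (11am,12pm,10am,9am,12pm,8am,11am) (11am,12pm,10am,9am,12pm,9am,11am) (11am,12pm,10am,9am,12pm,10am,11am) (11am,12pm,10am,9am,12pm,1pm,11am) (11am,12pm,10am,10am,12pm,8am,11am) (11am,12pm,10am,10am,12pm,9am,11am) (11am,12pm,10am,10am,12pm,1pm,11am) — 20.
Onboarding=9am: (11am,12pm,9am,8am,12pm,8am,11am) (11am,12pm,9am,8am,12pm,10am,11am) (11am,12pm,9am,8am,12pm,1pm,11am) (11am,12pm,9am,10am,12pm,8am,11am) (11am,12pm,9am,10am,12pm,10am,11am) (11am,12pm,9am,10am,12pm,1pm,11am) (11am,12pm,10am,8am,12pm,8am,11am) (11am,12pm,10am,8am,12pm,9am,11am) (11am,12pm,10am,8am,12pm,10am,11am) (11am,12pm,10am,8am,12pm,1pm,11am) (11am,12pm,10am,9am,12pm,8am,11am) (11am,12pm,10am,9am,12pm,10am,11am) (11am,12pm,10am,9am,12pm,1pm,11am) (11am,12pm,10am,10am,12pm,8am,11am) (11am,12pm,10am,10am,12pm,9am,11am) (11am,12pm,10am,10am,12pm,1pm,11am) — 16.
Onboarding=10am: (11am,12pm,9am,8am,12pm,8am,11am) (11am,12pm,9am,8am,12pm,9am,11am) (11am,12pm,9am,8am,12pm,10am,11am) (11am,12pm,9am,8am,12pm,1pm,11am) (11am,12pm,9am,9am,12pm,8am,11am) (11am,12pm,9am,9am,12pm,10am,11am) (11am,12pm,9am,9am,12pm,1pm,11am) (11am,12pm,9am,10am,12pm,8am,11am) (11am,12pm,9am,10am,12pm,9am,11am) (11am,12pm,9am,10am,12pm,1pm,11am) (11am,12pm,10am,8am,12pm,8am,11am) (11am,12pm,10am,8am,12pm,9am,11am) (11am,12pm,10am,8am,12pm,1pm,11am) (11am,12pm,10am,9am,12pm,8am,11am) (11am,12pm,10am,9am,12pm,9am,11am) (11am,12pm,10am,9am,12pm,1pm,11am) — 16.
Summing: 20 + 16 + 16 = 52.

52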